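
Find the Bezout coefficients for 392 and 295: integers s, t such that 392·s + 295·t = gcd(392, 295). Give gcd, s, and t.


Euclidean algorithm on (392, 295) — divide until remainder is 0:
  392 = 1 · 295 + 97
  295 = 3 · 97 + 4
  97 = 24 · 4 + 1
  4 = 4 · 1 + 0
gcd(392, 295) = 1.
Track Bezout coefficients alongside the remainders: start with r₀ = 392 = a·1 + b·0 (s = 1, t = 0) and r₁ = 295 = a·0 + b·1 (s = 0, t = 1); each new remainder r_{k+1} = r_{k-1} − q_k·r_k inherits s_{k+1} = s_{k-1} − q_k·s_k, t_{k+1} = t_{k-1} − q_k·t_k, so r_k = a·s_k + b·t_k at every step:
  q = 1: r = 97, s = 1 − 1·0 = 1, t = 0 − 1·1 = -1  (check: 392·1 + 295·(-1) = 97)
  q = 3: r = 4, s = 0 − 3·1 = -3, t = 1 − 3·(-1) = 4  (check: 392·(-3) + 295·4 = 4)
  q = 24: r = 1, s = 1 − 24·(-3) = 73, t = -1 − 24·4 = -97  (check: 392·73 + 295·(-97) = 1)
The row with r = 1 (the gcd) gives the Bezout coefficients s = 73, t = -97.
Result: 392 · (73) + 295 · (-97) = 1.

gcd(392, 295) = 1; s = 73, t = -97 (check: 392·73 + 295·(-97) = 1).


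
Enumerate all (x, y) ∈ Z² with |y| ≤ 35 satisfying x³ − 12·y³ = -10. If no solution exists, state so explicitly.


The equation is x³ - 12y³ = -10. For fixed y, x³ = 12·y³ − 10, so a solution requires the RHS to be a perfect cube.
Strategy: iterate y from -35 to 35, compute RHS = 12·y³ − 10, and check whether it is a (positive or negative) perfect cube.
Check small values of y:
  y = 0: RHS = -10 is not a perfect cube.
  y = 1: RHS = 2 is not a perfect cube.
  y = -1: RHS = -22 is not a perfect cube.
  y = 2: RHS = 86 is not a perfect cube.
  y = -2: RHS = -106 is not a perfect cube.
  y = 3: RHS = 314 is not a perfect cube.
  y = -3: RHS = -334 is not a perfect cube.
Continuing the search up to |y| = 35 finds no solutions either.
No (x, y) in the scanned range satisfies the equation.

No integer solutions with |y| ≤ 35.


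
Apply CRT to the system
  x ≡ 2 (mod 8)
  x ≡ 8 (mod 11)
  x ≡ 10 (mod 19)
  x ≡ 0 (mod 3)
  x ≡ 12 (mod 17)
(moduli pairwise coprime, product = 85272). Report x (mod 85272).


Product of moduli M = 8 · 11 · 19 · 3 · 17 = 85272.
Merge one congruence at a time:
  Start: x ≡ 2 (mod 8).
  Combine with x ≡ 8 (mod 11); new modulus lcm = 88.
    Write x = 2 + 8·t and substitute into x ≡ 8 (mod 11): 8·t ≡ 8 − 2 = 6 (mod 11).
    The inverse of 8 mod 11 is 7 (since 8·7 = 56 = 5·11 + 1), so t ≡ 7·6 = 42 ≡ 9 (mod 11).
    Then x = 2 + 8·9 = 74, valid modulo lcm(8, 11) = 88: x ≡ 74 (mod 88).
  Combine with x ≡ 10 (mod 19); new modulus lcm = 1672.
    Write x = 74 + 88·t and substitute into x ≡ 10 (mod 19): 88·t ≡ 10 − 74 = -64 (mod 19).
    Reduce coefficients mod 19: 12·t ≡ 12 (mod 19).
    The inverse of 12 mod 19 is 8 (since 12·8 = 96 = 5·19 + 1), so t ≡ 8·12 = 96 ≡ 1 (mod 19).
    Then x = 74 + 88·1 = 162, valid modulo lcm(88, 19) = 1672: x ≡ 162 (mod 1672).
  Combine with x ≡ 0 (mod 3); new modulus lcm = 5016.
    Write x = 162 + 1672·t and substitute into x ≡ 0 (mod 3): 1672·t ≡ 0 − 162 = -162 (mod 3).
    Reduce coefficients mod 3: 1·t ≡ 0 (mod 3).
    So t ≡ 0 (mod 3).
    Then x = 162 + 1672·0 = 162, valid modulo lcm(1672, 3) = 5016: x ≡ 162 (mod 5016).
  Combine with x ≡ 12 (mod 17); new modulus lcm = 85272.
    Write x = 162 + 5016·t and substitute into x ≡ 12 (mod 17): 5016·t ≡ 12 − 162 = -150 (mod 17).
    Reduce coefficients mod 17: 1·t ≡ 3 (mod 17).
    So t ≡ 3 (mod 17).
    Then x = 162 + 5016·3 = 15210, valid modulo lcm(5016, 17) = 85272: x ≡ 15210 (mod 85272).
Verify against each original: 15210 mod 8 = 2, 15210 mod 11 = 8, 15210 mod 19 = 10, 15210 mod 3 = 0, 15210 mod 17 = 12.

x ≡ 15210 (mod 85272).


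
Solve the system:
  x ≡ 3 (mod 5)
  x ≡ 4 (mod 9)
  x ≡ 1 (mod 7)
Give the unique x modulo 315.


Moduli 5, 9, 7 are pairwise coprime; by CRT there is a unique solution modulo M = 5 · 9 · 7 = 315.
Solve pairwise, accumulating the modulus:
  Start with x ≡ 3 (mod 5).
  Combine with x ≡ 4 (mod 9): since gcd(5, 9) = 1, we get a unique residue mod 45.
    Write x = 3 + 5·t and substitute into x ≡ 4 (mod 9): 5·t ≡ 4 − 3 = 1 (mod 9).
    The inverse of 5 mod 9 is 2 (since 5·2 = 10 = 1·9 + 1), so t ≡ 2·1 = 2 ≡ 2 (mod 9).
    Then x = 3 + 5·2 = 13, valid modulo lcm(5, 9) = 45: x ≡ 13 (mod 45).
  Combine with x ≡ 1 (mod 7): since gcd(45, 7) = 1, we get a unique residue mod 315.
    Write x = 13 + 45·t and substitute into x ≡ 1 (mod 7): 45·t ≡ 1 − 13 = -12 (mod 7).
    Reduce coefficients mod 7: 3·t ≡ 2 (mod 7).
    The inverse of 3 mod 7 is 5 (since 3·5 = 15 = 2·7 + 1), so t ≡ 5·2 = 10 ≡ 3 (mod 7).
    Then x = 13 + 45·3 = 148, valid modulo lcm(45, 7) = 315: x ≡ 148 (mod 315).
Verify: 148 mod 5 = 3 ✓, 148 mod 9 = 4 ✓, 148 mod 7 = 1 ✓.

x ≡ 148 (mod 315).


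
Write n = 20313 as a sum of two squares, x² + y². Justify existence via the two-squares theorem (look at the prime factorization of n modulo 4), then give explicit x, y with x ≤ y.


Step 1: Factor n = 20313 = 3^2 · 37 · 61.
Step 2: Check the mod-4 condition on each prime factor: 3 ≡ 3 (mod 4), exponent 2 (must be even); 37 ≡ 1 (mod 4), exponent 1; 61 ≡ 1 (mod 4), exponent 1.
All primes ≡ 3 (mod 4) appear to even exponent (or don't appear), so by the two-squares theorem n IS expressible as a sum of two squares.
Step 3: Build a representation. Group n = k² · m with k = 3 and m = 37 · 61 = 2257 (a product of primes ≡ 1 (mod 4)); a representation of m scales to one of n via (k·x)² + (k·y)² = k²(x² + y²). Each prime p ≡ 1 (mod 4) is itself a sum of two squares; find a² by testing p − a² for a perfect square:
  37: 37 − 1² = 36 = 6² ⇒ 37 = 1² + 6².
  61: 61 − 1² = 60, 61 − 2² = 57, 61 − 3² = 52, 61 − 4² = 45, 61 − 5² = 36 = 6² ⇒ 61 = 5² + 6².
  Combine using the Brahmagupta–Fibonacci identity (a² + b²)(c² + d²) = (ac − bd)² + (ad + bc)² = (ac + bd)² + (ad − bc)²:
  37 · 61 = 2257: from (1² + 6²)(5² + 6²), take (1·5 − 6·6, 1·6 + 6·5) = (5 − 36, 6 + 30) = (-31, 36); dropping signs (only squares matter) gives (31, 36); check 31² + 36² = 961 + 1296 = 2257 ✓.
  Scale by k = 3: (3·31, 3·36) = (93, 108).
Step 4: Order so x ≤ y and verify: 93² + 108² = 8649 + 11664 = 20313 = n. ✓

n = 20313 = 93² + 108² (one valid representation with x ≤ y).


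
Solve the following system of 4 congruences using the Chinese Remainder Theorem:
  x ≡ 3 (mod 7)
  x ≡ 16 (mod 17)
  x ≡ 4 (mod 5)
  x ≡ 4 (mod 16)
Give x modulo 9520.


Product of moduli M = 7 · 17 · 5 · 16 = 9520.
Merge one congruence at a time:
  Start: x ≡ 3 (mod 7).
  Combine with x ≡ 16 (mod 17); new modulus lcm = 119.
    Write x = 3 + 7·t and substitute into x ≡ 16 (mod 17): 7·t ≡ 16 − 3 = 13 (mod 17).
    The inverse of 7 mod 17 is 5 (since 7·5 = 35 = 2·17 + 1), so t ≡ 5·13 = 65 ≡ 14 (mod 17).
    Then x = 3 + 7·14 = 101, valid modulo lcm(7, 17) = 119: x ≡ 101 (mod 119).
  Combine with x ≡ 4 (mod 5); new modulus lcm = 595.
    Write x = 101 + 119·t and substitute into x ≡ 4 (mod 5): 119·t ≡ 4 − 101 = -97 (mod 5).
    Reduce coefficients mod 5: 4·t ≡ 3 (mod 5).
    The inverse of 4 mod 5 is 4 (since 4·4 = 16 = 3·5 + 1), so t ≡ 4·3 = 12 ≡ 2 (mod 5).
    Then x = 101 + 119·2 = 339, valid modulo lcm(119, 5) = 595: x ≡ 339 (mod 595).
  Combine with x ≡ 4 (mod 16); new modulus lcm = 9520.
    Write x = 339 + 595·t and substitute into x ≡ 4 (mod 16): 595·t ≡ 4 − 339 = -335 (mod 16).
    Reduce coefficients mod 16: 3·t ≡ 1 (mod 16).
    The inverse of 3 mod 16 is 11 (since 3·11 = 33 = 2·16 + 1), so t ≡ 11·1 = 11 ≡ 11 (mod 16).
    Then x = 339 + 595·11 = 6884, valid modulo lcm(595, 16) = 9520: x ≡ 6884 (mod 9520).
Verify against each original: 6884 mod 7 = 3, 6884 mod 17 = 16, 6884 mod 5 = 4, 6884 mod 16 = 4.

x ≡ 6884 (mod 9520).


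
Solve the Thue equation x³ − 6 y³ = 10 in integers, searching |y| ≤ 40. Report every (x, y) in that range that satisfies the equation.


The equation is x³ - 6y³ = 10. For fixed y, x³ = 6·y³ + 10, so a solution requires the RHS to be a perfect cube.
Strategy: iterate y from -40 to 40, compute RHS = 6·y³ + 10, and check whether it is a (positive or negative) perfect cube.
Check small values of y:
  y = 0: RHS = 10 is not a perfect cube.
  y = 1: RHS = 16 is not a perfect cube.
  y = -1: RHS = 4 is not a perfect cube.
  y = 2: RHS = 58 is not a perfect cube.
  y = -2: RHS = -38 is not a perfect cube.
  y = 3: RHS = 172 is not a perfect cube.
  y = -3: RHS = -152 is not a perfect cube.
Continuing the search up to |y| = 40 finds no solutions either.
No (x, y) in the scanned range satisfies the equation.

No integer solutions with |y| ≤ 40.


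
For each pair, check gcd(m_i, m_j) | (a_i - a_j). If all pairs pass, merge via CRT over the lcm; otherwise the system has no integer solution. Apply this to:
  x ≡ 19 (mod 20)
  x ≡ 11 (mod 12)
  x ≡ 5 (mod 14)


Moduli 20, 12, 14 are not pairwise coprime, so CRT works modulo lcm(m_i) when all pairwise compatibility conditions hold.
Pairwise compatibility: gcd(m_i, m_j) must divide a_i - a_j for every pair.
Merge one congruence at a time:
  Start: x ≡ 19 (mod 20).
  Combine with x ≡ 11 (mod 12): gcd(20, 12) = 4; 11 - 19 = -8, which IS divisible by 4, so compatible.
    Write x = 19 + 20·t and substitute into x ≡ 11 (mod 12): 20·t ≡ 11 − 19 = -8 (mod 12).
    Divide the congruence (and modulus) by g = 4: 5·t ≡ -2 (mod 3).
    Reduce coefficients mod 3: 2·t ≡ 1 (mod 3).
    The inverse of 2 mod 3 is 2 (since 2·2 = 4 = 1·3 + 1), so t ≡ 2·1 = 2 ≡ 2 (mod 3).
    Then x = 19 + 20·2 = 59, valid modulo lcm(20, 12) = 60: x ≡ 59 (mod 60).
  Combine with x ≡ 5 (mod 14): gcd(60, 14) = 2; 5 - 59 = -54, which IS divisible by 2, so compatible.
    Write x = 59 + 60·t and substitute into x ≡ 5 (mod 14): 60·t ≡ 5 − 59 = -54 (mod 14).
    Divide the congruence (and modulus) by g = 2: 30·t ≡ -27 (mod 7).
    Reduce coefficients mod 7: 2·t ≡ 1 (mod 7).
    The inverse of 2 mod 7 is 4 (since 2·4 = 8 = 1·7 + 1), so t ≡ 4·1 = 4 ≡ 4 (mod 7).
    Then x = 59 + 60·4 = 299, valid modulo lcm(60, 14) = 420: x ≡ 299 (mod 420).
Verify: 299 mod 20 = 19, 299 mod 12 = 11, 299 mod 14 = 5.

x ≡ 299 (mod 420).


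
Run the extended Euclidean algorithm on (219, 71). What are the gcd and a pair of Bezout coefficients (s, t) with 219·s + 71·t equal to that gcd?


Euclidean algorithm on (219, 71) — divide until remainder is 0:
  219 = 3 · 71 + 6
  71 = 11 · 6 + 5
  6 = 1 · 5 + 1
  5 = 5 · 1 + 0
gcd(219, 71) = 1.
Track Bezout coefficients alongside the remainders: start with r₀ = 219 = a·1 + b·0 (s = 1, t = 0) and r₁ = 71 = a·0 + b·1 (s = 0, t = 1); each new remainder r_{k+1} = r_{k-1} − q_k·r_k inherits s_{k+1} = s_{k-1} − q_k·s_k, t_{k+1} = t_{k-1} − q_k·t_k, so r_k = a·s_k + b·t_k at every step:
  q = 3: r = 6, s = 1 − 3·0 = 1, t = 0 − 3·1 = -3  (check: 219·1 + 71·(-3) = 6)
  q = 11: r = 5, s = 0 − 11·1 = -11, t = 1 − 11·(-3) = 34  (check: 219·(-11) + 71·34 = 5)
  q = 1: r = 1, s = 1 − 1·(-11) = 12, t = -3 − 1·34 = -37  (check: 219·12 + 71·(-37) = 1)
The row with r = 1 (the gcd) gives the Bezout coefficients s = 12, t = -37.
Result: 219 · (12) + 71 · (-37) = 1.

gcd(219, 71) = 1; s = 12, t = -37 (check: 219·12 + 71·(-37) = 1).


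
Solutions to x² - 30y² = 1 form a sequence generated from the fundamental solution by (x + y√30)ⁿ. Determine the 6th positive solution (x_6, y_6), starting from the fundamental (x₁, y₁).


Step 1: Find the fundamental solution (x₁, y₁) of x² - 30y² = 1.
  Expand √30 as a continued fraction. a₀ = ⌊√30⌋ = 5; iterate m_{k+1} = d_k·a_k − m_k, d_{k+1} = (30 − m_{k+1}²)/d_k, a_{k+1} = ⌊(a₀ + m_{k+1})/d_{k+1}⌋ (starting m₀ = 0, d₀ = 1), with convergents p_k = a_k·p_{k-1} + p_{k-2}, q_k = a_k·q_{k-1} + q_{k-2} (p₋₁ = 1, q₋₁ = 0):
  k = 0: a₀ = 5; p₀/q₀ = 5/1; p₀² − 30·q₀² = 25 − 30 = -5.
  k = 1: m = 5, d = 5, a = ⌊(5 + 5)/5⌋ = 2; p/q = (2·5 + 1)/(2·1 + 0) = 11/2; p² − 30·q² = 121 − 120 = 1.
  The first convergent with p² − 30·q² = 1 gives the fundamental solution (x₁, y₁) = (11, 2).
Step 2: Apply the recurrence (x_{n+1}, y_{n+1}) = (x₁x_n + 30y₁y_n, x₁y_n + y₁x_n) repeatedly.
  From (x_1, y_1) = (11, 2): x_2 = 11·11 + 30·2·2 = 241; y_2 = 11·2 + 2·11 = 44.
  From (x_2, y_2) = (241, 44): x_3 = 11·241 + 30·2·44 = 5291; y_3 = 11·44 + 2·241 = 966.
  From (x_3, y_3) = (5291, 966): x_4 = 11·5291 + 30·2·966 = 116161; y_4 = 11·966 + 2·5291 = 21208.
  From (x_4, y_4) = (116161, 21208): x_5 = 11·116161 + 30·2·21208 = 2550251; y_5 = 11·21208 + 2·116161 = 465610.
  From (x_5, y_5) = (2550251, 465610): x_6 = 11·2550251 + 30·2·465610 = 55989361; y_6 = 11·465610 + 2·2550251 = 10222212.
Step 3: Verify x_6² - 30·y_6² = 3134808545188321 - 3134808545188320 = 1 (should be 1). ✓

(x_1, y_1) = (11, 2); (x_6, y_6) = (55989361, 10222212).


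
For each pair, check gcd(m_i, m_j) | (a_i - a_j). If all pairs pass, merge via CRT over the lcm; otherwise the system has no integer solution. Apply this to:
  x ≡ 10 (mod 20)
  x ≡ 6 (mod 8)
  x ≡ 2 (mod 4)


Moduli 20, 8, 4 are not pairwise coprime, so CRT works modulo lcm(m_i) when all pairwise compatibility conditions hold.
Pairwise compatibility: gcd(m_i, m_j) must divide a_i - a_j for every pair.
Merge one congruence at a time:
  Start: x ≡ 10 (mod 20).
  Combine with x ≡ 6 (mod 8): gcd(20, 8) = 4; 6 - 10 = -4, which IS divisible by 4, so compatible.
    Write x = 10 + 20·t and substitute into x ≡ 6 (mod 8): 20·t ≡ 6 − 10 = -4 (mod 8).
    Divide the congruence (and modulus) by g = 4: 5·t ≡ -1 (mod 2).
    Reduce coefficients mod 2: 1·t ≡ 1 (mod 2).
    So t ≡ 1 (mod 2).
    Then x = 10 + 20·1 = 30, valid modulo lcm(20, 8) = 40: x ≡ 30 (mod 40).
  Combine with x ≡ 2 (mod 4): gcd(40, 4) = 4; 2 - 30 = -28, which IS divisible by 4, so compatible.
    Write x = 30 + 40·t and substitute into x ≡ 2 (mod 4): 40·t ≡ 2 − 30 = -28 (mod 4).
    Divide the congruence (and modulus) by g = 4: 10·t ≡ -7 (mod 1).
    Modulo 1 every t works; take t = 0.
    Then x = 30 + 40·0 = 30, valid modulo lcm(40, 4) = 40: x ≡ 30 (mod 40).
Verify: 30 mod 20 = 10, 30 mod 8 = 6, 30 mod 4 = 2.

x ≡ 30 (mod 40).


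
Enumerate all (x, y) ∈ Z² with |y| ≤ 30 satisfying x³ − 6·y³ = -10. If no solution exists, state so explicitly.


The equation is x³ - 6y³ = -10. For fixed y, x³ = 6·y³ − 10, so a solution requires the RHS to be a perfect cube.
Strategy: iterate y from -30 to 30, compute RHS = 6·y³ − 10, and check whether it is a (positive or negative) perfect cube.
Check small values of y:
  y = 0: RHS = -10 is not a perfect cube.
  y = 1: RHS = -4 is not a perfect cube.
  y = -1: RHS = -16 is not a perfect cube.
  y = 2: RHS = 38 is not a perfect cube.
  y = -2: RHS = -58 is not a perfect cube.
  y = 3: RHS = 152 is not a perfect cube.
  y = -3: RHS = -172 is not a perfect cube.
Continuing the search up to |y| = 30 finds no solutions either.
No (x, y) in the scanned range satisfies the equation.

No integer solutions with |y| ≤ 30.


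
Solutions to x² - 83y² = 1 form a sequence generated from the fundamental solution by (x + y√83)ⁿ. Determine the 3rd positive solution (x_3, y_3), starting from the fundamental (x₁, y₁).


Step 1: Find the fundamental solution (x₁, y₁) of x² - 83y² = 1.
  Expand √83 as a continued fraction. a₀ = ⌊√83⌋ = 9; iterate m_{k+1} = d_k·a_k − m_k, d_{k+1} = (83 − m_{k+1}²)/d_k, a_{k+1} = ⌊(a₀ + m_{k+1})/d_{k+1}⌋ (starting m₀ = 0, d₀ = 1), with convergents p_k = a_k·p_{k-1} + p_{k-2}, q_k = a_k·q_{k-1} + q_{k-2} (p₋₁ = 1, q₋₁ = 0):
  k = 0: a₀ = 9; p₀/q₀ = 9/1; p₀² − 83·q₀² = 81 − 83 = -2.
  k = 1: m = 9, d = 2, a = ⌊(9 + 9)/2⌋ = 9; p/q = (9·9 + 1)/(9·1 + 0) = 82/9; p² − 83·q² = 6724 − 6723 = 1.
  The first convergent with p² − 83·q² = 1 gives the fundamental solution (x₁, y₁) = (82, 9).
Step 2: Apply the recurrence (x_{n+1}, y_{n+1}) = (x₁x_n + 83y₁y_n, x₁y_n + y₁x_n) repeatedly.
  From (x_1, y_1) = (82, 9): x_2 = 82·82 + 83·9·9 = 13447; y_2 = 82·9 + 9·82 = 1476.
  From (x_2, y_2) = (13447, 1476): x_3 = 82·13447 + 83·9·1476 = 2205226; y_3 = 82·1476 + 9·13447 = 242055.
Step 3: Verify x_3² - 83·y_3² = 4863021711076 - 4863021711075 = 1 (should be 1). ✓

(x_1, y_1) = (82, 9); (x_3, y_3) = (2205226, 242055).


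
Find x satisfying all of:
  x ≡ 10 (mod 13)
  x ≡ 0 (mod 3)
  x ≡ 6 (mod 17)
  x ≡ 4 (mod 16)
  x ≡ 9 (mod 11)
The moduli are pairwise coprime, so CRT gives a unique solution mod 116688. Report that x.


Product of moduli M = 13 · 3 · 17 · 16 · 11 = 116688.
Merge one congruence at a time:
  Start: x ≡ 10 (mod 13).
  Combine with x ≡ 0 (mod 3); new modulus lcm = 39.
    Write x = 10 + 13·t and substitute into x ≡ 0 (mod 3): 13·t ≡ 0 − 10 = -10 (mod 3).
    Reduce coefficients mod 3: 1·t ≡ 2 (mod 3).
    So t ≡ 2 (mod 3).
    Then x = 10 + 13·2 = 36, valid modulo lcm(13, 3) = 39: x ≡ 36 (mod 39).
  Combine with x ≡ 6 (mod 17); new modulus lcm = 663.
    Write x = 36 + 39·t and substitute into x ≡ 6 (mod 17): 39·t ≡ 6 − 36 = -30 (mod 17).
    Reduce coefficients mod 17: 5·t ≡ 4 (mod 17).
    The inverse of 5 mod 17 is 7 (since 5·7 = 35 = 2·17 + 1), so t ≡ 7·4 = 28 ≡ 11 (mod 17).
    Then x = 36 + 39·11 = 465, valid modulo lcm(39, 17) = 663: x ≡ 465 (mod 663).
  Combine with x ≡ 4 (mod 16); new modulus lcm = 10608.
    Write x = 465 + 663·t and substitute into x ≡ 4 (mod 16): 663·t ≡ 4 − 465 = -461 (mod 16).
    Reduce coefficients mod 16: 7·t ≡ 3 (mod 16).
    The inverse of 7 mod 16 is 7 (since 7·7 = 49 = 3·16 + 1), so t ≡ 7·3 = 21 ≡ 5 (mod 16).
    Then x = 465 + 663·5 = 3780, valid modulo lcm(663, 16) = 10608: x ≡ 3780 (mod 10608).
  Combine with x ≡ 9 (mod 11); new modulus lcm = 116688.
    Write x = 3780 + 10608·t and substitute into x ≡ 9 (mod 11): 10608·t ≡ 9 − 3780 = -3771 (mod 11).
    Reduce coefficients mod 11: 4·t ≡ 2 (mod 11).
    The inverse of 4 mod 11 is 3 (since 4·3 = 12 = 1·11 + 1), so t ≡ 3·2 = 6 ≡ 6 (mod 11).
    Then x = 3780 + 10608·6 = 67428, valid modulo lcm(10608, 11) = 116688: x ≡ 67428 (mod 116688).
Verify against each original: 67428 mod 13 = 10, 67428 mod 3 = 0, 67428 mod 17 = 6, 67428 mod 16 = 4, 67428 mod 11 = 9.

x ≡ 67428 (mod 116688).


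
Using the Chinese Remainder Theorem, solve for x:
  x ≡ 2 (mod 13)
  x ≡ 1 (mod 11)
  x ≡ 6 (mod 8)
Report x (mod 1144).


Moduli 13, 11, 8 are pairwise coprime; by CRT there is a unique solution modulo M = 13 · 11 · 8 = 1144.
Solve pairwise, accumulating the modulus:
  Start with x ≡ 2 (mod 13).
  Combine with x ≡ 1 (mod 11): since gcd(13, 11) = 1, we get a unique residue mod 143.
    Write x = 2 + 13·t and substitute into x ≡ 1 (mod 11): 13·t ≡ 1 − 2 = -1 (mod 11).
    Reduce coefficients mod 11: 2·t ≡ 10 (mod 11).
    The inverse of 2 mod 11 is 6 (since 2·6 = 12 = 1·11 + 1), so t ≡ 6·10 = 60 ≡ 5 (mod 11).
    Then x = 2 + 13·5 = 67, valid modulo lcm(13, 11) = 143: x ≡ 67 (mod 143).
  Combine with x ≡ 6 (mod 8): since gcd(143, 8) = 1, we get a unique residue mod 1144.
    Write x = 67 + 143·t and substitute into x ≡ 6 (mod 8): 143·t ≡ 6 − 67 = -61 (mod 8).
    Reduce coefficients mod 8: 7·t ≡ 3 (mod 8).
    The inverse of 7 mod 8 is 7 (since 7·7 = 49 = 6·8 + 1), so t ≡ 7·3 = 21 ≡ 5 (mod 8).
    Then x = 67 + 143·5 = 782, valid modulo lcm(143, 8) = 1144: x ≡ 782 (mod 1144).
Verify: 782 mod 13 = 2 ✓, 782 mod 11 = 1 ✓, 782 mod 8 = 6 ✓.

x ≡ 782 (mod 1144).


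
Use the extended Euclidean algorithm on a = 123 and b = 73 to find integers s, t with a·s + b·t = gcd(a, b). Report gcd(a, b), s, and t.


Euclidean algorithm on (123, 73) — divide until remainder is 0:
  123 = 1 · 73 + 50
  73 = 1 · 50 + 23
  50 = 2 · 23 + 4
  23 = 5 · 4 + 3
  4 = 1 · 3 + 1
  3 = 3 · 1 + 0
gcd(123, 73) = 1.
Track Bezout coefficients alongside the remainders: start with r₀ = 123 = a·1 + b·0 (s = 1, t = 0) and r₁ = 73 = a·0 + b·1 (s = 0, t = 1); each new remainder r_{k+1} = r_{k-1} − q_k·r_k inherits s_{k+1} = s_{k-1} − q_k·s_k, t_{k+1} = t_{k-1} − q_k·t_k, so r_k = a·s_k + b·t_k at every step:
  q = 1: r = 50, s = 1 − 1·0 = 1, t = 0 − 1·1 = -1  (check: 123·1 + 73·(-1) = 50)
  q = 1: r = 23, s = 0 − 1·1 = -1, t = 1 − 1·(-1) = 2  (check: 123·(-1) + 73·2 = 23)
  q = 2: r = 4, s = 1 − 2·(-1) = 3, t = -1 − 2·2 = -5  (check: 123·3 + 73·(-5) = 4)
  q = 5: r = 3, s = -1 − 5·3 = -16, t = 2 − 5·(-5) = 27  (check: 123·(-16) + 73·27 = 3)
  q = 1: r = 1, s = 3 − 1·(-16) = 19, t = -5 − 1·27 = -32  (check: 123·19 + 73·(-32) = 1)
The row with r = 1 (the gcd) gives the Bezout coefficients s = 19, t = -32.
Result: 123 · (19) + 73 · (-32) = 1.

gcd(123, 73) = 1; s = 19, t = -32 (check: 123·19 + 73·(-32) = 1).


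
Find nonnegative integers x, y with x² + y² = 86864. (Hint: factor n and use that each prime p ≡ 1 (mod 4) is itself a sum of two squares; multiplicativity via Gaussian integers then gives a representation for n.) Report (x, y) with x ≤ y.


Step 1: Factor n = 86864 = 2^4 · 61 · 89.
Step 2: Check the mod-4 condition on each prime factor: 2 = 2 (special); 61 ≡ 1 (mod 4), exponent 1; 89 ≡ 1 (mod 4), exponent 1.
All primes ≡ 3 (mod 4) appear to even exponent (or don't appear), so by the two-squares theorem n IS expressible as a sum of two squares.
Step 3: Build a representation. Group n = k² · m with k = 4 and m = 61 · 89 = 5429 (a product of primes ≡ 1 (mod 4)); a representation of m scales to one of n via (k·x)² + (k·y)² = k²(x² + y²). Each prime p ≡ 1 (mod 4) is itself a sum of two squares; find a² by testing p − a² for a perfect square:
  61: 61 − 1² = 60, 61 − 2² = 57, 61 − 3² = 52, 61 − 4² = 45, 61 − 5² = 36 = 6² ⇒ 61 = 5² + 6².
  89: 89 − 1² = 88, 89 − 2² = 85, 89 − 3² = 80, 89 − 4² = 73, 89 − 5² = 64 = 8² ⇒ 89 = 5² + 8².
  Combine using the Brahmagupta–Fibonacci identity (a² + b²)(c² + d²) = (ac − bd)² + (ad + bc)² = (ac + bd)² + (ad − bc)²:
  61 · 89 = 5429: from (5² + 6²)(5² + 8²), take (5·5 − 6·8, 5·8 + 6·5) = (25 − 48, 40 + 30) = (-23, 70); dropping signs (only squares matter) gives (23, 70); check 23² + 70² = 529 + 4900 = 5429 ✓.
  Scale by k = 4: (4·23, 4·70) = (92, 280).
Step 4: Order so x ≤ y and verify: 92² + 280² = 8464 + 78400 = 86864 = n. ✓

n = 86864 = 92² + 280² (one valid representation with x ≤ y).


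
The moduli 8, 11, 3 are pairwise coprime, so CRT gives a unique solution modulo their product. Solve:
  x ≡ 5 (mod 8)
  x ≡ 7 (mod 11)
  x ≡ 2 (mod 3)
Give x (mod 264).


Moduli 8, 11, 3 are pairwise coprime; by CRT there is a unique solution modulo M = 8 · 11 · 3 = 264.
Solve pairwise, accumulating the modulus:
  Start with x ≡ 5 (mod 8).
  Combine with x ≡ 7 (mod 11): since gcd(8, 11) = 1, we get a unique residue mod 88.
    Write x = 5 + 8·t and substitute into x ≡ 7 (mod 11): 8·t ≡ 7 − 5 = 2 (mod 11).
    The inverse of 8 mod 11 is 7 (since 8·7 = 56 = 5·11 + 1), so t ≡ 7·2 = 14 ≡ 3 (mod 11).
    Then x = 5 + 8·3 = 29, valid modulo lcm(8, 11) = 88: x ≡ 29 (mod 88).
  Combine with x ≡ 2 (mod 3): since gcd(88, 3) = 1, we get a unique residue mod 264.
    Write x = 29 + 88·t and substitute into x ≡ 2 (mod 3): 88·t ≡ 2 − 29 = -27 (mod 3).
    Reduce coefficients mod 3: 1·t ≡ 0 (mod 3).
    So t ≡ 0 (mod 3).
    Then x = 29 + 88·0 = 29, valid modulo lcm(88, 3) = 264: x ≡ 29 (mod 264).
Verify: 29 mod 8 = 5 ✓, 29 mod 11 = 7 ✓, 29 mod 3 = 2 ✓.

x ≡ 29 (mod 264).


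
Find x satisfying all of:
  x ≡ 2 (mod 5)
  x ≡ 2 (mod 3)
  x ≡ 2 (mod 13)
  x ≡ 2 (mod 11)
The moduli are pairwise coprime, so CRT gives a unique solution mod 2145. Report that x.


Product of moduli M = 5 · 3 · 13 · 11 = 2145.
Merge one congruence at a time:
  Start: x ≡ 2 (mod 5).
  Combine with x ≡ 2 (mod 3); new modulus lcm = 15.
    Write x = 2 + 5·t and substitute into x ≡ 2 (mod 3): 5·t ≡ 2 − 2 = 0 (mod 3).
    Reduce coefficients mod 3: 2·t ≡ 0 (mod 3).
    The inverse of 2 mod 3 is 2 (since 2·2 = 4 = 1·3 + 1), so t ≡ 2·0 = 0 ≡ 0 (mod 3).
    Then x = 2 + 5·0 = 2, valid modulo lcm(5, 3) = 15: x ≡ 2 (mod 15).
  Combine with x ≡ 2 (mod 13); new modulus lcm = 195.
    Write x = 2 + 15·t and substitute into x ≡ 2 (mod 13): 15·t ≡ 2 − 2 = 0 (mod 13).
    Reduce coefficients mod 13: 2·t ≡ 0 (mod 13).
    The inverse of 2 mod 13 is 7 (since 2·7 = 14 = 1·13 + 1), so t ≡ 7·0 = 0 ≡ 0 (mod 13).
    Then x = 2 + 15·0 = 2, valid modulo lcm(15, 13) = 195: x ≡ 2 (mod 195).
  Combine with x ≡ 2 (mod 11); new modulus lcm = 2145.
    Write x = 2 + 195·t and substitute into x ≡ 2 (mod 11): 195·t ≡ 2 − 2 = 0 (mod 11).
    Reduce coefficients mod 11: 8·t ≡ 0 (mod 11).
    The inverse of 8 mod 11 is 7 (since 8·7 = 56 = 5·11 + 1), so t ≡ 7·0 = 0 ≡ 0 (mod 11).
    Then x = 2 + 195·0 = 2, valid modulo lcm(195, 11) = 2145: x ≡ 2 (mod 2145).
Verify against each original: 2 mod 5 = 2, 2 mod 3 = 2, 2 mod 13 = 2, 2 mod 11 = 2.

x ≡ 2 (mod 2145).


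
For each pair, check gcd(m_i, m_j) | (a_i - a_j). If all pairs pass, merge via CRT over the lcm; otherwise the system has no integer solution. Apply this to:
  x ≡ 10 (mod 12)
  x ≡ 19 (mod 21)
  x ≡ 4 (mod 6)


Moduli 12, 21, 6 are not pairwise coprime, so CRT works modulo lcm(m_i) when all pairwise compatibility conditions hold.
Pairwise compatibility: gcd(m_i, m_j) must divide a_i - a_j for every pair.
Merge one congruence at a time:
  Start: x ≡ 10 (mod 12).
  Combine with x ≡ 19 (mod 21): gcd(12, 21) = 3; 19 - 10 = 9, which IS divisible by 3, so compatible.
    Write x = 10 + 12·t and substitute into x ≡ 19 (mod 21): 12·t ≡ 19 − 10 = 9 (mod 21).
    Divide the congruence (and modulus) by g = 3: 4·t ≡ 3 (mod 7).
    The inverse of 4 mod 7 is 2 (since 4·2 = 8 = 1·7 + 1), so t ≡ 2·3 = 6 ≡ 6 (mod 7).
    Then x = 10 + 12·6 = 82, valid modulo lcm(12, 21) = 84: x ≡ 82 (mod 84).
  Combine with x ≡ 4 (mod 6): gcd(84, 6) = 6; 4 - 82 = -78, which IS divisible by 6, so compatible.
    Write x = 82 + 84·t and substitute into x ≡ 4 (mod 6): 84·t ≡ 4 − 82 = -78 (mod 6).
    Divide the congruence (and modulus) by g = 6: 14·t ≡ -13 (mod 1).
    Modulo 1 every t works; take t = 0.
    Then x = 82 + 84·0 = 82, valid modulo lcm(84, 6) = 84: x ≡ 82 (mod 84).
Verify: 82 mod 12 = 10, 82 mod 21 = 19, 82 mod 6 = 4.

x ≡ 82 (mod 84).


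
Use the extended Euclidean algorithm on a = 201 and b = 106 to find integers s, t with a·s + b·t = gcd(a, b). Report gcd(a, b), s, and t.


Euclidean algorithm on (201, 106) — divide until remainder is 0:
  201 = 1 · 106 + 95
  106 = 1 · 95 + 11
  95 = 8 · 11 + 7
  11 = 1 · 7 + 4
  7 = 1 · 4 + 3
  4 = 1 · 3 + 1
  3 = 3 · 1 + 0
gcd(201, 106) = 1.
Track Bezout coefficients alongside the remainders: start with r₀ = 201 = a·1 + b·0 (s = 1, t = 0) and r₁ = 106 = a·0 + b·1 (s = 0, t = 1); each new remainder r_{k+1} = r_{k-1} − q_k·r_k inherits s_{k+1} = s_{k-1} − q_k·s_k, t_{k+1} = t_{k-1} − q_k·t_k, so r_k = a·s_k + b·t_k at every step:
  q = 1: r = 95, s = 1 − 1·0 = 1, t = 0 − 1·1 = -1  (check: 201·1 + 106·(-1) = 95)
  q = 1: r = 11, s = 0 − 1·1 = -1, t = 1 − 1·(-1) = 2  (check: 201·(-1) + 106·2 = 11)
  q = 8: r = 7, s = 1 − 8·(-1) = 9, t = -1 − 8·2 = -17  (check: 201·9 + 106·(-17) = 7)
  q = 1: r = 4, s = -1 − 1·9 = -10, t = 2 − 1·(-17) = 19  (check: 201·(-10) + 106·19 = 4)
  q = 1: r = 3, s = 9 − 1·(-10) = 19, t = -17 − 1·19 = -36  (check: 201·19 + 106·(-36) = 3)
  q = 1: r = 1, s = -10 − 1·19 = -29, t = 19 − 1·(-36) = 55  (check: 201·(-29) + 106·55 = 1)
The row with r = 1 (the gcd) gives the Bezout coefficients s = -29, t = 55.
Result: 201 · (-29) + 106 · (55) = 1.

gcd(201, 106) = 1; s = -29, t = 55 (check: 201·(-29) + 106·55 = 1).


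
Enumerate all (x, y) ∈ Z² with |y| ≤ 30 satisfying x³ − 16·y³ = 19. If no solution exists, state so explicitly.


The equation is x³ - 16y³ = 19. For fixed y, x³ = 16·y³ + 19, so a solution requires the RHS to be a perfect cube.
Strategy: iterate y from -30 to 30, compute RHS = 16·y³ + 19, and check whether it is a (positive or negative) perfect cube.
Check small values of y:
  y = 0: RHS = 19 is not a perfect cube.
  y = 1: RHS = 35 is not a perfect cube.
  y = -1: RHS = 3 is not a perfect cube.
  y = 2: RHS = 147 is not a perfect cube.
  y = -2: RHS = -109 is not a perfect cube.
  y = 3: RHS = 451 is not a perfect cube.
  y = -3: RHS = -413 is not a perfect cube.
Continuing the search up to |y| = 30 finds no solutions either.
No (x, y) in the scanned range satisfies the equation.

No integer solutions with |y| ≤ 30.


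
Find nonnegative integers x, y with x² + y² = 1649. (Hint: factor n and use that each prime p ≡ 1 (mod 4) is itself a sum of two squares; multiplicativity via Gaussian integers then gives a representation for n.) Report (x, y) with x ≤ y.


Step 1: Factor n = 1649 = 17 · 97.
Step 2: Check the mod-4 condition on each prime factor: 17 ≡ 1 (mod 4), exponent 1; 97 ≡ 1 (mod 4), exponent 1.
All primes ≡ 3 (mod 4) appear to even exponent (or don't appear), so by the two-squares theorem n IS expressible as a sum of two squares.
Step 3: Build a representation. Here n = 17 · 97 is a product of primes ≡ 1 (mod 4). Each prime p ≡ 1 (mod 4) is itself a sum of two squares; find a² by testing p − a² for a perfect square:
  17: 17 − 1² = 16 = 4² ⇒ 17 = 1² + 4².
  97: 97 − 1² = 96, 97 − 2² = 93, 97 − 3² = 88, 97 − 4² = 81 = 9² ⇒ 97 = 4² + 9².
  Combine using the Brahmagupta–Fibonacci identity (a² + b²)(c² + d²) = (ac − bd)² + (ad + bc)² = (ac + bd)² + (ad − bc)²:
  17 · 97 = 1649: from (1² + 4²)(4² + 9²), take (1·4 − 4·9, 1·9 + 4·4) = (4 − 36, 9 + 16) = (-32, 25); dropping signs (only squares matter) gives (32, 25); check 32² + 25² = 1024 + 625 = 1649 ✓.
Step 4: Order so x ≤ y and verify: 25² + 32² = 625 + 1024 = 1649 = n. ✓

n = 1649 = 25² + 32² (one valid representation with x ≤ y).


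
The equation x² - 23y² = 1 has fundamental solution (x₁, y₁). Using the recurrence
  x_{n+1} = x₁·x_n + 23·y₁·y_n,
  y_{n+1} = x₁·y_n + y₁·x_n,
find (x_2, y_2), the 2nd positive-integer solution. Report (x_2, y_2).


Step 1: Find the fundamental solution (x₁, y₁) of x² - 23y² = 1.
  Expand √23 as a continued fraction. a₀ = ⌊√23⌋ = 4; iterate m_{k+1} = d_k·a_k − m_k, d_{k+1} = (23 − m_{k+1}²)/d_k, a_{k+1} = ⌊(a₀ + m_{k+1})/d_{k+1}⌋ (starting m₀ = 0, d₀ = 1), with convergents p_k = a_k·p_{k-1} + p_{k-2}, q_k = a_k·q_{k-1} + q_{k-2} (p₋₁ = 1, q₋₁ = 0):
  k = 0: a₀ = 4; p₀/q₀ = 4/1; p₀² − 23·q₀² = 16 − 23 = -7.
  k = 1: m = 4, d = 7, a = ⌊(4 + 4)/7⌋ = 1; p/q = (1·4 + 1)/(1·1 + 0) = 5/1; p² − 23·q² = 25 − 23 = 2.
  k = 2: m = 3, d = 2, a = ⌊(4 + 3)/2⌋ = 3; p/q = (3·5 + 4)/(3·1 + 1) = 19/4; p² − 23·q² = 361 − 368 = -7.
  k = 3: m = 3, d = 7, a = ⌊(4 + 3)/7⌋ = 1; p/q = (1·19 + 5)/(1·4 + 1) = 24/5; p² − 23·q² = 576 − 575 = 1.
  The first convergent with p² − 23·q² = 1 gives the fundamental solution (x₁, y₁) = (24, 5).
Step 2: Apply the recurrence (x_{n+1}, y_{n+1}) = (x₁x_n + 23y₁y_n, x₁y_n + y₁x_n) repeatedly.
  From (x_1, y_1) = (24, 5): x_2 = 24·24 + 23·5·5 = 1151; y_2 = 24·5 + 5·24 = 240.
Step 3: Verify x_2² - 23·y_2² = 1324801 - 1324800 = 1 (should be 1). ✓

(x_1, y_1) = (24, 5); (x_2, y_2) = (1151, 240).


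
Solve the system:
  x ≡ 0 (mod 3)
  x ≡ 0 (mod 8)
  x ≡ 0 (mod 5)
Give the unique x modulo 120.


Moduli 3, 8, 5 are pairwise coprime; by CRT there is a unique solution modulo M = 3 · 8 · 5 = 120.
Solve pairwise, accumulating the modulus:
  Start with x ≡ 0 (mod 3).
  Combine with x ≡ 0 (mod 8): since gcd(3, 8) = 1, we get a unique residue mod 24.
    Write x = 0 + 3·t and substitute into x ≡ 0 (mod 8): 3·t ≡ 0 − 0 = 0 (mod 8).
    The inverse of 3 mod 8 is 3 (since 3·3 = 9 = 1·8 + 1), so t ≡ 3·0 = 0 ≡ 0 (mod 8).
    Then x = 0 + 3·0 = 0, valid modulo lcm(3, 8) = 24: x ≡ 0 (mod 24).
  Combine with x ≡ 0 (mod 5): since gcd(24, 5) = 1, we get a unique residue mod 120.
    Write x = 0 + 24·t and substitute into x ≡ 0 (mod 5): 24·t ≡ 0 − 0 = 0 (mod 5).
    Reduce coefficients mod 5: 4·t ≡ 0 (mod 5).
    The inverse of 4 mod 5 is 4 (since 4·4 = 16 = 3·5 + 1), so t ≡ 4·0 = 0 ≡ 0 (mod 5).
    Then x = 0 + 24·0 = 0, valid modulo lcm(24, 5) = 120: x ≡ 0 (mod 120).
Verify: 0 mod 3 = 0 ✓, 0 mod 8 = 0 ✓, 0 mod 5 = 0 ✓.

x ≡ 0 (mod 120).


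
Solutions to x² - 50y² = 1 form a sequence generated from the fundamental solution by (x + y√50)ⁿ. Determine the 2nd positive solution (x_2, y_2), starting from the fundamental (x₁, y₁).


Step 1: Find the fundamental solution (x₁, y₁) of x² - 50y² = 1.
  Expand √50 as a continued fraction. a₀ = ⌊√50⌋ = 7; iterate m_{k+1} = d_k·a_k − m_k, d_{k+1} = (50 − m_{k+1}²)/d_k, a_{k+1} = ⌊(a₀ + m_{k+1})/d_{k+1}⌋ (starting m₀ = 0, d₀ = 1), with convergents p_k = a_k·p_{k-1} + p_{k-2}, q_k = a_k·q_{k-1} + q_{k-2} (p₋₁ = 1, q₋₁ = 0):
  k = 0: a₀ = 7; p₀/q₀ = 7/1; p₀² − 50·q₀² = 49 − 50 = -1.
  k = 1: m = 7, d = 1, a = ⌊(7 + 7)/1⌋ = 14; p/q = (14·7 + 1)/(14·1 + 0) = 99/14; p² − 50·q² = 9801 − 9800 = 1.
  The first convergent with p² − 50·q² = 1 gives the fundamental solution (x₁, y₁) = (99, 14).
Step 2: Apply the recurrence (x_{n+1}, y_{n+1}) = (x₁x_n + 50y₁y_n, x₁y_n + y₁x_n) repeatedly.
  From (x_1, y_1) = (99, 14): x_2 = 99·99 + 50·14·14 = 19601; y_2 = 99·14 + 14·99 = 2772.
Step 3: Verify x_2² - 50·y_2² = 384199201 - 384199200 = 1 (should be 1). ✓

(x_1, y_1) = (99, 14); (x_2, y_2) = (19601, 2772).


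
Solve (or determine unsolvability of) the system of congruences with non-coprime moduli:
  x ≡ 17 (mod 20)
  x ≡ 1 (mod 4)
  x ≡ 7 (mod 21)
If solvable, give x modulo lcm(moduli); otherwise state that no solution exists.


Moduli 20, 4, 21 are not pairwise coprime, so CRT works modulo lcm(m_i) when all pairwise compatibility conditions hold.
Pairwise compatibility: gcd(m_i, m_j) must divide a_i - a_j for every pair.
Merge one congruence at a time:
  Start: x ≡ 17 (mod 20).
  Combine with x ≡ 1 (mod 4): gcd(20, 4) = 4; 1 - 17 = -16, which IS divisible by 4, so compatible.
    Write x = 17 + 20·t and substitute into x ≡ 1 (mod 4): 20·t ≡ 1 − 17 = -16 (mod 4).
    Divide the congruence (and modulus) by g = 4: 5·t ≡ -4 (mod 1).
    Modulo 1 every t works; take t = 0.
    Then x = 17 + 20·0 = 17, valid modulo lcm(20, 4) = 20: x ≡ 17 (mod 20).
  Combine with x ≡ 7 (mod 21): gcd(20, 21) = 1; 7 - 17 = -10, which IS divisible by 1, so compatible.
    Write x = 17 + 20·t and substitute into x ≡ 7 (mod 21): 20·t ≡ 7 − 17 = -10 (mod 21).
    Reduce coefficients mod 21: 20·t ≡ 11 (mod 21).
    The inverse of 20 mod 21 is 20 (since 20·20 = 400 = 19·21 + 1), so t ≡ 20·11 = 220 ≡ 10 (mod 21).
    Then x = 17 + 20·10 = 217, valid modulo lcm(20, 21) = 420: x ≡ 217 (mod 420).
Verify: 217 mod 20 = 17, 217 mod 4 = 1, 217 mod 21 = 7.

x ≡ 217 (mod 420).


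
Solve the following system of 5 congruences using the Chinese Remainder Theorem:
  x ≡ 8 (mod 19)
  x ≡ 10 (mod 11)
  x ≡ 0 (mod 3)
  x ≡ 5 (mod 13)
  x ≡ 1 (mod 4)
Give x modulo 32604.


Product of moduli M = 19 · 11 · 3 · 13 · 4 = 32604.
Merge one congruence at a time:
  Start: x ≡ 8 (mod 19).
  Combine with x ≡ 10 (mod 11); new modulus lcm = 209.
    Write x = 8 + 19·t and substitute into x ≡ 10 (mod 11): 19·t ≡ 10 − 8 = 2 (mod 11).
    Reduce coefficients mod 11: 8·t ≡ 2 (mod 11).
    The inverse of 8 mod 11 is 7 (since 8·7 = 56 = 5·11 + 1), so t ≡ 7·2 = 14 ≡ 3 (mod 11).
    Then x = 8 + 19·3 = 65, valid modulo lcm(19, 11) = 209: x ≡ 65 (mod 209).
  Combine with x ≡ 0 (mod 3); new modulus lcm = 627.
    Write x = 65 + 209·t and substitute into x ≡ 0 (mod 3): 209·t ≡ 0 − 65 = -65 (mod 3).
    Reduce coefficients mod 3: 2·t ≡ 1 (mod 3).
    The inverse of 2 mod 3 is 2 (since 2·2 = 4 = 1·3 + 1), so t ≡ 2·1 = 2 ≡ 2 (mod 3).
    Then x = 65 + 209·2 = 483, valid modulo lcm(209, 3) = 627: x ≡ 483 (mod 627).
  Combine with x ≡ 5 (mod 13); new modulus lcm = 8151.
    Write x = 483 + 627·t and substitute into x ≡ 5 (mod 13): 627·t ≡ 5 − 483 = -478 (mod 13).
    Reduce coefficients mod 13: 3·t ≡ 3 (mod 13).
    The inverse of 3 mod 13 is 9 (since 3·9 = 27 = 2·13 + 1), so t ≡ 9·3 = 27 ≡ 1 (mod 13).
    Then x = 483 + 627·1 = 1110, valid modulo lcm(627, 13) = 8151: x ≡ 1110 (mod 8151).
  Combine with x ≡ 1 (mod 4); new modulus lcm = 32604.
    Write x = 1110 + 8151·t and substitute into x ≡ 1 (mod 4): 8151·t ≡ 1 − 1110 = -1109 (mod 4).
    Reduce coefficients mod 4: 3·t ≡ 3 (mod 4).
    The inverse of 3 mod 4 is 3 (since 3·3 = 9 = 2·4 + 1), so t ≡ 3·3 = 9 ≡ 1 (mod 4).
    Then x = 1110 + 8151·1 = 9261, valid modulo lcm(8151, 4) = 32604: x ≡ 9261 (mod 32604).
Verify against each original: 9261 mod 19 = 8, 9261 mod 11 = 10, 9261 mod 3 = 0, 9261 mod 13 = 5, 9261 mod 4 = 1.

x ≡ 9261 (mod 32604).


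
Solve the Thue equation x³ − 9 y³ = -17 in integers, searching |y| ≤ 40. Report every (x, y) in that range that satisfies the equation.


The equation is x³ - 9y³ = -17. For fixed y, x³ = 9·y³ − 17, so a solution requires the RHS to be a perfect cube.
Strategy: iterate y from -40 to 40, compute RHS = 9·y³ − 17, and check whether it is a (positive or negative) perfect cube.
Check small values of y:
  y = 0: RHS = -17 is not a perfect cube.
  y = 1: RHS = -8 = (-2)³ ⇒ x = -2 works.
  y = -1: RHS = -26 is not a perfect cube.
  y = 2: RHS = 55 is not a perfect cube.
  y = -2: RHS = -89 is not a perfect cube.
  y = 3: RHS = 226 is not a perfect cube.
  y = -3: RHS = -260 is not a perfect cube.
Continuing, at y = 25: RHS = 140608 = (52)³ ⇒ x = 52 works.
Searching the remaining y in |y| ≤ 40 finds no further solutions.
Collected solutions: (-2, 1), (52, 25).

Solutions (with |y| ≤ 40): (-2, 1), (52, 25).


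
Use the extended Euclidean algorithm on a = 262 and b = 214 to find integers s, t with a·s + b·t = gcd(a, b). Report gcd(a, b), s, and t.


Euclidean algorithm on (262, 214) — divide until remainder is 0:
  262 = 1 · 214 + 48
  214 = 4 · 48 + 22
  48 = 2 · 22 + 4
  22 = 5 · 4 + 2
  4 = 2 · 2 + 0
gcd(262, 214) = 2.
Track Bezout coefficients alongside the remainders: start with r₀ = 262 = a·1 + b·0 (s = 1, t = 0) and r₁ = 214 = a·0 + b·1 (s = 0, t = 1); each new remainder r_{k+1} = r_{k-1} − q_k·r_k inherits s_{k+1} = s_{k-1} − q_k·s_k, t_{k+1} = t_{k-1} − q_k·t_k, so r_k = a·s_k + b·t_k at every step:
  q = 1: r = 48, s = 1 − 1·0 = 1, t = 0 − 1·1 = -1  (check: 262·1 + 214·(-1) = 48)
  q = 4: r = 22, s = 0 − 4·1 = -4, t = 1 − 4·(-1) = 5  (check: 262·(-4) + 214·5 = 22)
  q = 2: r = 4, s = 1 − 2·(-4) = 9, t = -1 − 2·5 = -11  (check: 262·9 + 214·(-11) = 4)
  q = 5: r = 2, s = -4 − 5·9 = -49, t = 5 − 5·(-11) = 60  (check: 262·(-49) + 214·60 = 2)
The row with r = 2 (the gcd) gives the Bezout coefficients s = -49, t = 60.
Result: 262 · (-49) + 214 · (60) = 2.

gcd(262, 214) = 2; s = -49, t = 60 (check: 262·(-49) + 214·60 = 2).


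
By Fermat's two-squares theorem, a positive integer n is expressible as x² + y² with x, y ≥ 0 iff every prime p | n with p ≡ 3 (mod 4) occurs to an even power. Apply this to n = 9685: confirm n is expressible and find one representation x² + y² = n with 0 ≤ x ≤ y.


Step 1: Factor n = 9685 = 5 · 13 · 149.
Step 2: Check the mod-4 condition on each prime factor: 5 ≡ 1 (mod 4), exponent 1; 13 ≡ 1 (mod 4), exponent 1; 149 ≡ 1 (mod 4), exponent 1.
All primes ≡ 3 (mod 4) appear to even exponent (or don't appear), so by the two-squares theorem n IS expressible as a sum of two squares.
Step 3: Build a representation. Here n = 5 · 13 · 149 is a product of primes ≡ 1 (mod 4). Each prime p ≡ 1 (mod 4) is itself a sum of two squares; find a² by testing p − a² for a perfect square:
  5: 5 − 1² = 4 = 2² ⇒ 5 = 1² + 2².
  13: 13 − 1² = 12, 13 − 2² = 9 = 3² ⇒ 13 = 2² + 3².
  149: 149 − 1² = 148, 149 − 2² = 145, 149 − 3² = 140, 149 − 4² = 133, 149 − 5² = 124, 149 − 6² = 113, 149 − 7² = 100 = 10² ⇒ 149 = 7² + 10².
  Combine using the Brahmagupta–Fibonacci identity (a² + b²)(c² + d²) = (ac − bd)² + (ad + bc)² = (ac + bd)² + (ad − bc)²:
  5 · 13 = 65: from (1² + 2²)(2² + 3²), take (1·2 − 2·3, 1·3 + 2·2) = (2 − 6, 3 + 4) = (-4, 7); dropping signs (only squares matter) gives (4, 7); check 4² + 7² = 16 + 49 = 65 ✓.
  65 · 149 = 9685: from (4² + 7²)(7² + 10²), take (4·7 − 7·10, 4·10 + 7·7) = (28 − 70, 40 + 49) = (-42, 89); dropping signs (only squares matter) gives (42, 89); check 42² + 89² = 1764 + 7921 = 9685 ✓.
Step 4: Order so x ≤ y and verify: 42² + 89² = 1764 + 7921 = 9685 = n. ✓

n = 9685 = 42² + 89² (one valid representation with x ≤ y).
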